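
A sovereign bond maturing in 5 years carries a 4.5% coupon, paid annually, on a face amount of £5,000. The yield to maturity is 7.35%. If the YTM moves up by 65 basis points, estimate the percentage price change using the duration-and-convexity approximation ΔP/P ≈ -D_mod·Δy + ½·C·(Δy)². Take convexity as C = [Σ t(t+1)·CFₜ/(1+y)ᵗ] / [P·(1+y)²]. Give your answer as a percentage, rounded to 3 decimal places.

-2.711%

With y = 0.0735:
  t   CF        PV=CF/(1+0.0735)^t    t·PV        t(t+1)·PV
  1       225.00       209.5948       209.5948         419.1896
  2       225.00       195.2443       390.4887       1,171.4660
  3       225.00       181.8764       545.6292       2,182.5169
  4       225.00       169.4238       677.6951       3,388.4753
  5     5,225.00     3,665.0175    18,325.0874     109,950.5246
  Σ                  4,421.1568    20,148.4951     117,112.1722
P = 4,421.1568; D_Mac = 4.55729 yrs; D_mod = 4.24526 yrs; C = 22.98593.
Duration effect: -4.24526 × (+0.0065) = -0.027594
Convexity effect: 0.5 × 22.98593 × (0.0065)² = +0.0004856
ΔP/P ≈ -0.027594 + 0.0004856 = -0.027109 = -2.7109%.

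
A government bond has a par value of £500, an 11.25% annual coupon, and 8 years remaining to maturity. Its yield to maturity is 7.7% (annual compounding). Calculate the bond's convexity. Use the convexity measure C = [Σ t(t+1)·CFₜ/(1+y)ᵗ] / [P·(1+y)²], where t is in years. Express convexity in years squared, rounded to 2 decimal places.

40.66

With y = 0.077:
  t   CF        PV=CF/(1+0.077)^t    t·PV        t(t+1)·PV
  1        56.25        52.2284        52.2284         104.4568
  2        56.25        48.4943        96.9887         290.9661
  3        56.25        45.0272       135.0817         540.3270
  4        56.25        41.8080       167.2321         836.1606
  5        56.25        38.8190       194.0949       1,164.5691
  6        56.25        36.0436       216.2617       1,513.8317
  7        56.25        33.4667       234.2667       1,874.1340
  8       556.25       307.2871     2,458.2972      22,124.6747
  Σ                    603.1744     3,554.4514      28,449.1200
P = 603.1744.
Convexity = Σ t(t+1)·PV / [P·(1+y)²] = 28,449.1200 / (603.1744 × 1.159929) = 40.66254.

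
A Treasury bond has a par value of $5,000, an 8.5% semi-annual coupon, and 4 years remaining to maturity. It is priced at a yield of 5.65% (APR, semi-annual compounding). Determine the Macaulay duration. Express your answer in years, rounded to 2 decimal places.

Periodic yield y = 0.02825. Discount each cash flow and weight by its period:
  t   CF        PV=CF/(1+0.02825)^t    t·PV
  1       212.50       206.6618       206.6618
  2       212.50       200.9840       401.9680
  3       212.50       195.4622       586.3866
  4       212.50       190.0921       760.3684
  5       212.50       184.8695       924.3477
  6       212.50       179.7905     1,078.7427
  7       212.50       174.8509     1,223.9564
  8     5,212.50     4,171.1549    33,369.2395
  Σ                  5,503.8659    38,551.6711
Price P = Σ PV = 5,503.8659.
Macaulay duration = Σ(t·PV) / P = 38,551.6711 / 5,503.8659 = 7.00447 half-year periods.
In years: 7.00447 / 2 = 3.50224 years.

3.50 years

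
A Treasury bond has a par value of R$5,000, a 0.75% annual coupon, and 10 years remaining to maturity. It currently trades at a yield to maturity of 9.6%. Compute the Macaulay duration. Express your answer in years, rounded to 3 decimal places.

9.449 years

Periodic yield y = 0.096. Discount each cash flow and weight by its year:
  t   CF        PV=CF/(1+0.096)^t    t·PV
  1        37.50        34.2153        34.2153
  2        37.50        31.2184        62.4367
  3        37.50        28.4839        85.4517
  4        37.50        25.9890       103.9559
  5        37.50        23.7126       118.5628
  6        37.50        21.6356       129.8133
  7        37.50        19.7405       138.1833
  8        37.50        18.0114       144.0910
  9        37.50        16.4337       147.9036
  10    5,037.50     2,014.2321    20,142.3212
  Σ                  2,233.6724    21,106.9349
Price P = Σ PV = 2,233.6724.
Macaulay duration = Σ(t·PV) / P = 21,106.9349 / 2,233.6724 = 9.44943 years.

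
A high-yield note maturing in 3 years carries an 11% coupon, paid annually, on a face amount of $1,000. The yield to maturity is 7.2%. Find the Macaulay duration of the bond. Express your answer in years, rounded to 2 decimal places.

Periodic yield y = 0.072. Discount each cash flow and weight by its year:
  t   CF        PV=CF/(1+0.072)^t    t·PV
  1       110.00       102.6119       102.6119
  2       110.00        95.7201       191.4402
  3     1,110.00       901.0287     2,703.0861
  Σ                  1,099.3607     2,997.1382
Price P = Σ PV = 1,099.3607.
Macaulay duration = Σ(t·PV) / P = 2,997.1382 / 1,099.3607 = 2.72626 years.

2.73 years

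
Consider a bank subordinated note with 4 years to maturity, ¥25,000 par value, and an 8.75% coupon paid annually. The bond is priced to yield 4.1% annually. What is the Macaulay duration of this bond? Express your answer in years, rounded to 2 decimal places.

3.58 years

Periodic yield y = 0.041. Discount each cash flow and weight by its year:
  t   CF        PV=CF/(1+0.041)^t    t·PV
  1     2,187.50     2,101.3449     2,101.3449
  2     2,187.50     2,018.5830     4,037.1659
  3     2,187.50     1,939.0807     5,817.2420
  4    27,187.50    23,150.8188    92,603.2753
  Σ                 29,209.8273   104,559.0280
Price P = Σ PV = 29,209.8273.
Macaulay duration = Σ(t·PV) / P = 104,559.0280 / 29,209.8273 = 3.57958 years.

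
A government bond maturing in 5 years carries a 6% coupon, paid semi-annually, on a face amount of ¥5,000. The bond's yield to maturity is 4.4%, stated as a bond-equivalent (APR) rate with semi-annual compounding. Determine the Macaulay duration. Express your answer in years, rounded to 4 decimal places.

Periodic yield y = 0.022. Discount each cash flow and weight by its period:
  t   CF        PV=CF/(1+0.022)^t    t·PV
  1       150.00       146.7710       146.7710
  2       150.00       143.6116       287.2232
  3       150.00       140.5201       421.5604
  4       150.00       137.4952       549.9810
  5       150.00       134.5355       672.6773
  6       150.00       131.6394       789.8364
  7       150.00       128.8057       901.6397
  8       150.00       126.0329     1,008.2636
  9       150.00       123.3199     1,109.8792
  10    5,150.00     4,142.8411    41,428.4105
  Σ                  5,355.5724    47,316.2423
Price P = Σ PV = 5,355.5724.
Macaulay duration = Σ(t·PV) / P = 47,316.2423 / 5,355.5724 = 8.83496 half-year periods.
In years: 8.83496 / 2 = 4.41748 years.

4.4175 years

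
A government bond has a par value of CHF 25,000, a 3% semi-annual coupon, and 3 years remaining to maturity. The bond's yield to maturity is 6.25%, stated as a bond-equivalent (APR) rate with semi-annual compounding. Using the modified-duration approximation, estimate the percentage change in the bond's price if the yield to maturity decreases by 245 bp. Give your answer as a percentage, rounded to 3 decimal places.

+6.854%

Periodic yield y = 0.03125. Modified duration first:
  t   CF        PV=CF/(1+0.03125)^t    t·PV
  1       375.00       363.6364       363.6364
  2       375.00       352.6171       705.2342
  3       375.00       341.9317     1,025.7951
  4       375.00       331.5701     1,326.2806
  5       375.00       321.5226     1,607.6128
  6    25,375.00    21,097.0767   126,582.4601
  Σ                 22,808.3546   131,611.0192
P = 22,808.3546; D_Mac = 5.77030 half-year periods = 2.88515 yrs; D_mod = 2.88515/(1+0.03125) = 2.79772 yrs.
ΔP/P ≈ -D_mod · Δy = -2.79772 × (-0.0245) = +0.068544 = +6.8544%.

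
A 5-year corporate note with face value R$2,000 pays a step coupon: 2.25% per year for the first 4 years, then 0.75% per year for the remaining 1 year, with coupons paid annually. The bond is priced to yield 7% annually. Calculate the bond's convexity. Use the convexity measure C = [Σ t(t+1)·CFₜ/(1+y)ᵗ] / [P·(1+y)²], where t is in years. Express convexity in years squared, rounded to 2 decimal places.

24.49

With y = 0.07:
  t   CF        PV=CF/(1+0.07)^t    t·PV        t(t+1)·PV
  1        45.00        42.0561        42.0561          84.1121
  2        45.00        39.3047        78.6095         235.8285
  3        45.00        36.7334       110.2002         440.8009
  4        45.00        34.3303       137.3211         686.6057
  5     2,015.00     1,436.6672     7,183.3358      43,100.0145
  Σ                  1,589.0917     7,551.5227      44,547.3617
P = 1,589.0917.
Convexity = Σ t(t+1)·PV / [P·(1+y)²] = 44,547.3617 / (1,589.0917 × 1.144900) = 24.48530.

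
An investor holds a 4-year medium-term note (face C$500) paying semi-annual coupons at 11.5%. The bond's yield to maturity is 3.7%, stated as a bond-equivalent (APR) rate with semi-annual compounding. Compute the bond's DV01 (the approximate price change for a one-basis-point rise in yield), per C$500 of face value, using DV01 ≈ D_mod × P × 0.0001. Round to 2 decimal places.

Periodic yield y = 0.0185.
  t   CF        PV=CF/(1+0.0185)^t    t·PV
  1        28.75        28.2278        28.2278
  2        28.75        27.7151        55.4301
  3        28.75        27.2116        81.6349
  4        28.75        26.7174       106.8695
  5        28.75        26.2321       131.1604
  6        28.75        25.7556       154.5336
  7        28.75        25.2878       177.0144
  8       528.75       456.6276     3,653.0204
  Σ                    643.7749     4,387.8911
P = 643.7749; D_Mac = 6.81588 half-year periods = 3.40794 yrs; D_mod = 3.34604 yrs.
DV01 ≈ 3.34604 × 643.7749 × 0.0001 = 0.215409.

C$0.22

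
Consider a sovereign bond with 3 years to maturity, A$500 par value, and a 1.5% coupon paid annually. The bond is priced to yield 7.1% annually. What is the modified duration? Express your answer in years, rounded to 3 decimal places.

2.756 years

Periodic yield y = 0.071. First find Macaulay duration:
  t   CF        PV=CF/(1+0.071)^t    t·PV
  1         7.50         7.0028         7.0028
  2         7.50         6.5386        13.0771
  3       507.50       413.1118     1,239.3355
  Σ                    426.6532     1,259.4154
P = 426.6532; Macaulay duration = 1,259.4154 / 426.6532 = 2.95185 years.
Modified duration = D_Mac / (1 + y) = 2.95185 / 1.071 = 2.75616 years.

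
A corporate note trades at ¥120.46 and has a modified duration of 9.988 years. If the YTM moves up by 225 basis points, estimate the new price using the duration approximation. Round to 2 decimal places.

Duration approximation: ΔP/P ≈ -D_mod · Δy = -9.988 × (+0.0225) = -0.224730.
New price ≈ 120.46 × (1 - 0.224730) = 93.3890242.

¥93.39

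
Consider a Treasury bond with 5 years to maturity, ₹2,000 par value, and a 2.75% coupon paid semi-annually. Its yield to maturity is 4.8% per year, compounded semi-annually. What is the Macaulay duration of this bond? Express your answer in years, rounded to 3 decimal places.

4.688 years

Periodic yield y = 0.024. Discount each cash flow and weight by its period:
  t   CF        PV=CF/(1+0.024)^t    t·PV
  1        27.50        26.8555        26.8555
  2        27.50        26.2260        52.4521
  3        27.50        25.6114        76.8341
  4        27.50        25.0111       100.0444
  5        27.50        24.4249       122.1245
  6        27.50        23.8524       143.1147
  7        27.50        23.2934       163.0538
  8        27.50        22.7475       181.9797
  9        27.50        22.2143       199.9289
  10    2,027.50     1,599.4155    15,994.1549
  Σ                  1,819.6520    17,060.5426
Price P = Σ PV = 1,819.6520.
Macaulay duration = Σ(t·PV) / P = 17,060.5426 / 1,819.6520 = 9.37572 half-year periods.
In years: 9.37572 / 2 = 4.68786 years.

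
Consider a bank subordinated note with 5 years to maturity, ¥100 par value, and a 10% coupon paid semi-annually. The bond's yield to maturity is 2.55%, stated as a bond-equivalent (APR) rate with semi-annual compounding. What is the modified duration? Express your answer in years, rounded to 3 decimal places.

Periodic yield y = 0.01275. First find Macaulay duration:
  t   CF        PV=CF/(1+0.01275)^t    t·PV
  1         5.00         4.9371         4.9371
  2         5.00         4.8749         9.7498
  3         5.00         4.8135        14.4406
  4         5.00         4.7529        19.0117
  5         5.00         4.6931        23.4654
  6         5.00         4.6340        27.8040
  7         5.00         4.5757        32.0297
  8         5.00         4.5181        36.1445
  9         5.00         4.4612        40.1506
  10      105.00        92.5053       925.0534
  Σ                    134.7657     1,132.7867
P = 134.7657; Macaulay duration = 1,132.7867 / 134.7657 = 8.40560 half-year periods = 4.20280 years.
Modified duration = D_Mac / (1 + y) = 4.20280 / 1.01275 = 4.14989 years.

4.150 years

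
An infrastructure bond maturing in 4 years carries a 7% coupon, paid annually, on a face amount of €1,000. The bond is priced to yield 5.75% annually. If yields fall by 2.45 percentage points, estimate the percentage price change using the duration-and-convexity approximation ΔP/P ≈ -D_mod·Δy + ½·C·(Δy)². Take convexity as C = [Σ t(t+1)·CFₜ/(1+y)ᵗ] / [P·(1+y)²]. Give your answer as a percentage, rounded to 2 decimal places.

With y = 0.0575:
  t   CF        PV=CF/(1+0.0575)^t    t·PV        t(t+1)·PV
  1        70.00        66.1939        66.1939         132.3877
  2        70.00        62.5947       125.1893         375.5680
  3        70.00        59.1912       177.5735         710.2940
  4     1,070.00       855.5832     3,422.3330      17,111.6650
  Σ                  1,043.5629     3,791.2897      18,329.9147
P = 1,043.5629; D_Mac = 3.63302 yrs; D_mod = 3.43548 yrs; C = 15.70656.
Duration effect: -3.43548 × (-0.0245) = +0.084169
Convexity effect: 0.5 × 15.70656 × (-0.0245)² = +0.0047139
ΔP/P ≈ +0.084169 + 0.0047139 = +0.088883 = +8.8883%.

+8.89%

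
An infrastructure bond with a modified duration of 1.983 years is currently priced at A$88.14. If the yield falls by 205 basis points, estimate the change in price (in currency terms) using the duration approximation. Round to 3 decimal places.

Duration approximation: ΔP/P ≈ -D_mod · Δy = -1.983 × (-0.0205) = +0.0406515.
ΔP ≈ 88.14 × (+0.0406515) = +3.58302321.

+A$3.583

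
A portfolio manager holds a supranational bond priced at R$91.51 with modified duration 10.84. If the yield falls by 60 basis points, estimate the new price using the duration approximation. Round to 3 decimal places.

Duration approximation: ΔP/P ≈ -D_mod · Δy = -10.84 × (-0.006) = +0.065040.
New price ≈ 91.51 × (1 + 0.065040) = 97.4618104.

R$97.462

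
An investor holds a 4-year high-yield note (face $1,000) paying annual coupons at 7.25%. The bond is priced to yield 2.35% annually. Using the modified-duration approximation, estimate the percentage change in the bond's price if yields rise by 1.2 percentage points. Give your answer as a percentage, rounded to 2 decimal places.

Periodic yield y = 0.0235. Modified duration first:
  t   CF        PV=CF/(1+0.0235)^t    t·PV
  1        72.50        70.8354        70.8354
  2        72.50        69.2090       138.4179
  3        72.50        67.6199       202.8597
  4     1,072.50       977.3405     3,909.3622
  Σ                  1,185.0048     4,321.4751
P = 1,185.0048; D_Mac = 3.64680 yrs; D_mod = 3.64680/(1+0.0235) = 3.56307 yrs.
ΔP/P ≈ -D_mod · Δy = -3.56307 × (+0.012) = -0.042757 = -4.2757%.

-4.28%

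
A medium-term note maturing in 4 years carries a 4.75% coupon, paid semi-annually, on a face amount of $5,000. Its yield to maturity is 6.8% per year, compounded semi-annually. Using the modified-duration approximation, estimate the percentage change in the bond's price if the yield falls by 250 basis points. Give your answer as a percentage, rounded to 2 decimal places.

Periodic yield y = 0.034. Modified duration first:
  t   CF        PV=CF/(1+0.034)^t    t·PV
  1       118.75       114.8453       114.8453
  2       118.75       111.0689       222.1378
  3       118.75       107.4167       322.2502
  4       118.75       103.8847       415.5387
  5       118.75       100.4687       502.3437
  6       118.75        97.1651       582.9907
  7       118.75        93.9701       657.7909
  8     5,118.75     3,917.4152    31,339.3220
  Σ                  4,646.2348    34,157.2193
P = 4,646.2348; D_Mac = 7.35159 half-year periods = 3.67580 yrs; D_mod = 3.67580/(1+0.034) = 3.55493 yrs.
ΔP/P ≈ -D_mod · Δy = -3.55493 × (-0.025) = +0.088873 = +8.8873%.

+8.89%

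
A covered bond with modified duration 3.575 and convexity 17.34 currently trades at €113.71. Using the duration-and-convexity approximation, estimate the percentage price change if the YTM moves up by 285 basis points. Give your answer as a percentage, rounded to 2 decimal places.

Duration effect: -D_mod·Δy = -3.575 × (+0.0285) = -0.1018875
Convexity effect: ½·C·(Δy)² = 0.5 × 17.34 × (0.0285)² = +0.0070422075
ΔP/P ≈ -0.1018875 + 0.0070422075 = -0.0948452925
= -9.48452925%.

-9.48%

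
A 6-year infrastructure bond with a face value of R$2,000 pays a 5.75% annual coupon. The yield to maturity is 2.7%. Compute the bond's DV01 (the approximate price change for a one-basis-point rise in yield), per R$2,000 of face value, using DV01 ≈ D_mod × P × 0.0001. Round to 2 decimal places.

Periodic yield y = 0.027.
  t   CF        PV=CF/(1+0.027)^t    t·PV
  1       115.00       111.9766       111.9766
  2       115.00       109.0327       218.0655
  3       115.00       106.1663       318.4988
  4       115.00       103.3751       413.5005
  5       115.00       100.6574       503.2869
  6     2,115.00     1,802.5516    10,815.3097
  Σ                  2,333.7598    12,380.6380
P = 2,333.7598; D_Mac = 5.30502 yrs; D_mod = 5.16555 yrs.
DV01 ≈ 5.16555 × 2,333.7598 × 0.0001 = 1.205515.

R$1.21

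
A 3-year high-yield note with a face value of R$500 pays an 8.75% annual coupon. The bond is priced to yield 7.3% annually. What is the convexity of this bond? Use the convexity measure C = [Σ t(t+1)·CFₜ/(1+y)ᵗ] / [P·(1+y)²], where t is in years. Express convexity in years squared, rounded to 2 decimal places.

With y = 0.073:
  t   CF        PV=CF/(1+0.073)^t    t·PV        t(t+1)·PV
  1        43.75        40.7735        40.7735          81.5471
  2        43.75        37.9996        75.9991         227.9974
  3       543.75       440.1494     1,320.4482       5,281.7927
  Σ                    518.9225     1,437.2208       5,591.3371
P = 518.9225.
Convexity = Σ t(t+1)·PV / [P·(1+y)²] = 5,591.3371 / (518.9225 × 1.151329) = 9.35866.

9.36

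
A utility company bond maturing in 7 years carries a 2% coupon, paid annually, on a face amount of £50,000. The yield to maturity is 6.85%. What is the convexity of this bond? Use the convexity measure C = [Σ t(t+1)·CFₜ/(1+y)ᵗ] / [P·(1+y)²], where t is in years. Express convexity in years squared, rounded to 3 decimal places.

With y = 0.0685:
  t   CF        PV=CF/(1+0.0685)^t    t·PV        t(t+1)·PV
  1     1,000.00       935.8914       935.8914       1,871.7829
  2     1,000.00       875.8928     1,751.7856       5,255.3567
  3     1,000.00       819.7406     2,459.2217       9,836.8866
  4     1,000.00       767.1882     3,068.7527      15,343.7633
  5     1,000.00       718.0048     3,590.0242      21,540.1450
  6     1,000.00       671.9746     4,031.8474      28,222.9321
  7    51,000.00    32,073.6577   224,515.6042   1,796,124.8338
  Σ                 36,862.3501   240,353.1272   1,878,195.7004
P = 36,862.3501.
Convexity = Σ t(t+1)·PV / [P·(1+y)²] = 1,878,195.7004 / (36,862.3501 × 1.141692) = 44.62814.

44.628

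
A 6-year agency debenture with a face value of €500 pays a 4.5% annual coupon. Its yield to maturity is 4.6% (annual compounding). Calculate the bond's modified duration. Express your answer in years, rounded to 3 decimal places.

Periodic yield y = 0.046. First find Macaulay duration:
  t   CF        PV=CF/(1+0.046)^t    t·PV
  1        22.50        21.5105        21.5105
  2        22.50        20.5645        41.1291
  3        22.50        19.6602        58.9805
  4        22.50        18.7956        75.1823
  5        22.50        17.9690        89.8450
  6       522.50       398.9295     2,393.5772
  Σ                    497.4294     2,680.2247
P = 497.4294; Macaulay duration = 2,680.2247 / 497.4294 = 5.38815 years.
Modified duration = D_Mac / (1 + y) = 5.38815 / 1.046 = 5.15120 years.

5.151 years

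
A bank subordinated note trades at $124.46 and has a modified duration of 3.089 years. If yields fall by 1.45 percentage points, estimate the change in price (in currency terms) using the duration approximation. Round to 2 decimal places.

Duration approximation: ΔP/P ≈ -D_mod · Δy = -3.089 × (-0.0145) = +0.0447905.
ΔP ≈ 124.46 × (+0.0447905) = +5.57462563.

+$5.57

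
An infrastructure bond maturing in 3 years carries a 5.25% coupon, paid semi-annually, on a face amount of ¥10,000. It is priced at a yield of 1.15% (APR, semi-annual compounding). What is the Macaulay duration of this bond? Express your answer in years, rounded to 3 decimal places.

2.827 years

Periodic yield y = 0.00575. Discount each cash flow and weight by its period:
  t   CF        PV=CF/(1+0.00575)^t    t·PV
  1       262.50       260.9993       260.9993
  2       262.50       259.5071       519.0142
  3       262.50       258.0235       774.0704
  4       262.50       256.5483     1,026.1932
  5       262.50       255.0816     1,275.4079
  6    10,262.50     9,915.4613    59,492.7676
  Σ                 11,205.6210    63,348.4525
Price P = Σ PV = 11,205.6210.
Macaulay duration = Σ(t·PV) / P = 63,348.4525 / 11,205.6210 = 5.65327 half-year periods.
In years: 5.65327 / 2 = 2.82664 years.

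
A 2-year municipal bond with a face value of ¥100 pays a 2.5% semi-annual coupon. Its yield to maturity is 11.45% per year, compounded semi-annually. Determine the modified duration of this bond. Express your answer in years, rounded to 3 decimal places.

1.853 years

Periodic yield y = 0.05725. First find Macaulay duration:
  t   CF        PV=CF/(1+0.05725)^t    t·PV
  1         1.25         1.1823         1.1823
  2         1.25         1.1183         2.2366
  3         1.25         1.0577         3.1732
  4       101.25        81.0372       324.1487
  Σ                     84.3955       330.7408
P = 84.3955; Macaulay duration = 330.7408 / 84.3955 = 3.91894 half-year periods = 1.95947 years.
Modified duration = D_Mac / (1 + y) = 1.95947 / 1.05725 = 1.85336 years.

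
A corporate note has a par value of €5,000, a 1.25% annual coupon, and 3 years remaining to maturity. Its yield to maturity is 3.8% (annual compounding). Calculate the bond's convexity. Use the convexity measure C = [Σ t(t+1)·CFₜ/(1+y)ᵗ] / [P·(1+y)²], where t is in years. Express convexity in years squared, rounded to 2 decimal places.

10.95

With y = 0.038:
  t   CF        PV=CF/(1+0.038)^t    t·PV        t(t+1)·PV
  1        62.50        60.2119        60.2119         120.4239
  2        62.50        58.0077       116.0153         348.0459
  3     5,062.50     4,526.6089    13,579.8268      54,319.3071
  Σ                  4,644.8285    13,756.0540      54,787.7770
P = 4,644.8285.
Convexity = Σ t(t+1)·PV / [P·(1+y)²] = 54,787.7770 / (4,644.8285 × 1.077444) = 10.94761.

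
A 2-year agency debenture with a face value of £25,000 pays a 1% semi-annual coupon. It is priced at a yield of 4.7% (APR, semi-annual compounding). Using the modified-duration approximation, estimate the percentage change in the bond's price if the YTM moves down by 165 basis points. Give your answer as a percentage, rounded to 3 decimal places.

Periodic yield y = 0.0235. Modified duration first:
  t   CF        PV=CF/(1+0.0235)^t    t·PV
  1       125.00       122.1299       122.1299
  2       125.00       119.3258       238.6516
  3       125.00       116.5860       349.7581
  4    25,125.00    22,895.7399    91,582.9595
  Σ                 23,253.7816    92,293.4991
P = 23,253.7816; D_Mac = 3.96897 half-year periods = 1.98448 yrs; D_mod = 1.98448/(1+0.0235) = 1.93892 yrs.
ΔP/P ≈ -D_mod · Δy = -1.93892 × (-0.0165) = +0.031992 = +3.1992%.

+3.199%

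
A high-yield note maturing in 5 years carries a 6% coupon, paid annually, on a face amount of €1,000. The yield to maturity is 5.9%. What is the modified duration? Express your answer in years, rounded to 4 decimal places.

Periodic yield y = 0.059. First find Macaulay duration:
  t   CF        PV=CF/(1+0.059)^t    t·PV
  1        60.00        56.6572        56.6572
  2        60.00        53.5007       107.0014
  3        60.00        50.5200       151.5600
  4        60.00        47.7054       190.8215
  5     1,060.00       795.8406     3,979.2028
  Σ                  1,004.2238     4,485.2429
P = 1,004.2238; Macaulay duration = 4,485.2429 / 1,004.2238 = 4.46638 years.
Modified duration = D_Mac / (1 + y) = 4.46638 / 1.059 = 4.21754 years.

4.2175 years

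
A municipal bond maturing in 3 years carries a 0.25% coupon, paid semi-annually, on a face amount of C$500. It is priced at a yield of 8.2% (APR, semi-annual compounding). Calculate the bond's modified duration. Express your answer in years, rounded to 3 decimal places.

Periodic yield y = 0.041. First find Macaulay duration:
  t   CF        PV=CF/(1+0.041)^t    t·PV
  1        0.625         0.6004         0.6004
  2        0.625         0.5767         1.1535
  3        0.625         0.5540         1.6621
  4        0.625         0.5322         2.1288
  5        0.625         0.5112         2.5562
  6      500.625       393.3763     2,360.2576
  Σ                    396.1509     2,368.3586
P = 396.1509; Macaulay duration = 2,368.3586 / 396.1509 = 5.97843 half-year periods = 2.98921 years.
Modified duration = D_Mac / (1 + y) = 2.98921 / 1.041 = 2.87148 years.

2.871 years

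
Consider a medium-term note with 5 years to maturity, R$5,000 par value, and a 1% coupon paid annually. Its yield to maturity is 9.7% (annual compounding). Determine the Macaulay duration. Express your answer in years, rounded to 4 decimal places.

4.8750 years

Periodic yield y = 0.097. Discount each cash flow and weight by its year:
  t   CF        PV=CF/(1+0.097)^t    t·PV
  1        50.00        45.5789        45.5789
  2        50.00        41.5486        83.0973
  3        50.00        37.8748       113.6243
  4        50.00        34.5258       138.1031
  5     5,050.00     3,178.7637    15,893.8183
  Σ                  3,338.2917    16,274.2219
Price P = Σ PV = 3,338.2917.
Macaulay duration = Σ(t·PV) / P = 16,274.2219 / 3,338.2917 = 4.87501 years.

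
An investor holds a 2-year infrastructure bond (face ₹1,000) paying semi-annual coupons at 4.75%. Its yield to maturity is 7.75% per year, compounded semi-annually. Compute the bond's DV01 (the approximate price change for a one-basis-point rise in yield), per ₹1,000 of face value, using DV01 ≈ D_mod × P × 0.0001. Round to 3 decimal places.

₹0.176

Periodic yield y = 0.03875.
  t   CF        PV=CF/(1+0.03875)^t    t·PV
  1        23.75        22.8640        22.8640
  2        23.75        22.0111        44.0222
  3        23.75        21.1900        63.5699
  4     1,023.75       879.3257     3,517.3028
  Σ                    945.3908     3,647.7589
P = 945.3908; D_Mac = 3.85847 half-year periods = 1.92923 yrs; D_mod = 1.85726 yrs.
DV01 ≈ 1.85726 × 945.3908 × 0.0001 = 0.175584.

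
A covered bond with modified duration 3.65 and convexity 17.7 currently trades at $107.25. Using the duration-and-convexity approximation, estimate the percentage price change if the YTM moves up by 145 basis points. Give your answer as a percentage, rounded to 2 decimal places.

-5.11%

Duration effect: -D_mod·Δy = -3.65 × (+0.0145) = -0.052925
Convexity effect: ½·C·(Δy)² = 0.5 × 17.7 × (0.0145)² = +0.0018607125
ΔP/P ≈ -0.052925 + 0.0018607125 = -0.0510642875
= -5.10642875%.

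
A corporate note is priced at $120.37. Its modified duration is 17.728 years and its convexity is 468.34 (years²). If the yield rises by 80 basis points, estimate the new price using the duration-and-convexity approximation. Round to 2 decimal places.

Duration effect: -D_mod·Δy = -17.728 × (+0.008) = -0.141824
Convexity effect: ½·C·(Δy)² = 0.5 × 468.34 × (0.008)² = +0.01498688
ΔP/P ≈ -0.141824 + 0.01498688 = -0.12683712
New price ≈ 120.37 × (1 - 0.12683712) = 105.1026158656.

$105.10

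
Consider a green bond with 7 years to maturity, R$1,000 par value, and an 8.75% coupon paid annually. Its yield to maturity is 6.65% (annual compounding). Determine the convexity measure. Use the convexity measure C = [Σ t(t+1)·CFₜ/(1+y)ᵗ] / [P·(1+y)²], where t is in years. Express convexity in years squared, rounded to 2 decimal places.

With y = 0.0665:
  t   CF        PV=CF/(1+0.0665)^t    t·PV        t(t+1)·PV
  1        87.50        82.0441        82.0441         164.0881
  2        87.50        76.9283       153.8567         461.5700
  3        87.50        72.1316       216.3948         865.5790
  4        87.50        67.6339       270.5357       1,352.6786
  5        87.50        63.4167       317.0836       1,902.5015
  6        87.50        59.4625       356.7748       2,497.4234
  7     1,087.50       692.9522     4,850.6651      38,805.3204
  Σ                  1,114.5692     6,247.3546      46,049.1611
P = 1,114.5692.
Convexity = Σ t(t+1)·PV / [P·(1+y)²] = 46,049.1611 / (1,114.5692 × 1.137422) = 36.32394.

36.32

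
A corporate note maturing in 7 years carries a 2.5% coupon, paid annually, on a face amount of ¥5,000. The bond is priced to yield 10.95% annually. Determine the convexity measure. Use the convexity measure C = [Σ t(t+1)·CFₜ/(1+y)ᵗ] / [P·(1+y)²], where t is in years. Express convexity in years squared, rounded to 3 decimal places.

With y = 0.1095:
  t   CF        PV=CF/(1+0.1095)^t    t·PV        t(t+1)·PV
  1       125.00       112.6634       112.6634         225.3267
  2       125.00       101.5443       203.0885         609.2656
  3       125.00        91.5225       274.5676       1,098.2706
  4       125.00        82.4899       329.9596       1,649.7980
  5       125.00        74.3487       371.7436       2,230.4615
  6       125.00        67.0110       402.0661       2,814.4625
  7     5,125.00     2,476.2970    17,334.0787     138,672.6295
  Σ                  3,005.8768    19,028.1675     147,300.2144
P = 3,005.8768.
Convexity = Σ t(t+1)·PV / [P·(1+y)²] = 147,300.2144 / (3,005.8768 × 1.230990) = 39.80866.

39.809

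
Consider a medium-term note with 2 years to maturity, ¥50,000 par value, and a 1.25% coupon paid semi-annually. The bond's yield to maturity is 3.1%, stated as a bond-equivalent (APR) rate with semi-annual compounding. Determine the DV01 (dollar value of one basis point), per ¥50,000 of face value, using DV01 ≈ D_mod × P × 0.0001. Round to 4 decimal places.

¥9.4067

Periodic yield y = 0.0155.
  t   CF        PV=CF/(1+0.0155)^t    t·PV
  1       312.50       307.7302       307.7302
  2       312.50       303.0332       606.0663
  3       312.50       298.4078       895.2235
  4    50,312.50    47,310.3528   189,241.4112
  Σ                 48,219.5240   191,050.4313
P = 48,219.5240; D_Mac = 3.96210 half-year periods = 1.98105 yrs; D_mod = 1.95081 yrs.
DV01 ≈ 1.95081 × 48,219.5240 × 0.0001 = 9.406717.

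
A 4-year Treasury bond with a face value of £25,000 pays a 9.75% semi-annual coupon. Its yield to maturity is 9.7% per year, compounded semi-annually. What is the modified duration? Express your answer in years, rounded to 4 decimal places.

3.2493 years

Periodic yield y = 0.0485. First find Macaulay duration:
  t   CF        PV=CF/(1+0.0485)^t    t·PV
  1     1,218.75     1,162.3748     1,162.3748
  2     1,218.75     1,108.6074     2,217.2147
  3     1,218.75     1,057.3270     3,171.9810
  4     1,218.75     1,008.4187     4,033.6748
  5     1,218.75       961.7727     4,808.8636
  6     1,218.75       917.2844     5,503.7066
  7     1,218.75       874.8540     6,123.9780
  8    26,218.75    17,950.0021   143,600.0169
  Σ                 25,040.6412   170,621.8105
P = 25,040.6412; Macaulay duration = 170,621.8105 / 25,040.6412 = 6.81380 half-year periods = 3.40690 years.
Modified duration = D_Mac / (1 + y) = 3.40690 / 1.0485 = 3.24931 years.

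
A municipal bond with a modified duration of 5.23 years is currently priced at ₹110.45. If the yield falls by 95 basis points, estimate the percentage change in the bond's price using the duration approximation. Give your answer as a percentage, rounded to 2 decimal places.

+4.97%

Duration approximation: ΔP/P ≈ -D_mod · Δy = -5.23 × (-0.0095) = +0.049685.
As a percentage: +4.9685%.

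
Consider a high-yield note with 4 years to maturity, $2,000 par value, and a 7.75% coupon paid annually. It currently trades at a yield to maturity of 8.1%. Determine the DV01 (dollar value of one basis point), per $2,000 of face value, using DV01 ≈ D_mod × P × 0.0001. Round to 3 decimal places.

Periodic yield y = 0.081.
  t   CF        PV=CF/(1+0.081)^t    t·PV
  1       155.00       143.3858       143.3858
  2       155.00       132.6418       265.2835
  3       155.00       122.7028       368.1085
  4     2,155.00     1,578.1363     6,312.5450
  Σ                  1,976.8666     7,089.3229
P = 1,976.8666; D_Mac = 3.58614 yrs; D_mod = 3.31743 yrs.
DV01 ≈ 3.31743 × 1,976.8666 × 0.0001 = 0.655812.

$0.656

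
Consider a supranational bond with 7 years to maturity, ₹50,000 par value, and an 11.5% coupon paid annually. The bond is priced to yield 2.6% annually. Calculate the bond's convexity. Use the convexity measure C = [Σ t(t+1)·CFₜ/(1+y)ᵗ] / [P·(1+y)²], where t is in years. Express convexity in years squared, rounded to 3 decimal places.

38.643

With y = 0.026:
  t   CF        PV=CF/(1+0.026)^t    t·PV        t(t+1)·PV
  1     5,750.00     5,604.2885     5,604.2885      11,208.5770
  2     5,750.00     5,462.2695    10,924.5390      32,773.6170
  3     5,750.00     5,323.8494    15,971.5482      63,886.1929
  4     5,750.00     5,188.9370    20,755.7482     103,778.7409
  5     5,750.00     5,057.4435    25,287.2176     151,723.3054
  6     5,750.00     4,929.2822    29,575.6931     207,029.8514
  7    55,750.00    46,581.4868   326,070.4076   2,608,563.2605
  Σ                 78,147.5569   434,189.4421   3,178,963.5450
P = 78,147.5569.
Convexity = Σ t(t+1)·PV / [P·(1+y)²] = 3,178,963.5450 / (78,147.5569 × 1.052676) = 38.64341.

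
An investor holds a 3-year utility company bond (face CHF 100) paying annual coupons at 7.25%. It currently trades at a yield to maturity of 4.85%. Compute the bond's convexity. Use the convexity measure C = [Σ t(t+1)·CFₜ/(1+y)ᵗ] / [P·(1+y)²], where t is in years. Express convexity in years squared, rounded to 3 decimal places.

With y = 0.0485:
  t   CF        PV=CF/(1+0.0485)^t    t·PV        t(t+1)·PV
  1         7.25         6.9146         6.9146          13.8293
  2         7.25         6.5948        13.1896          39.5688
  3       107.25        93.0448       279.1343       1,116.5373
  Σ                    106.5542       299.2386       1,169.9354
P = 106.5542.
Convexity = Σ t(t+1)·PV / [P·(1+y)²] = 1,169.9354 / (106.5542 × 1.099352) = 9.98744.

9.987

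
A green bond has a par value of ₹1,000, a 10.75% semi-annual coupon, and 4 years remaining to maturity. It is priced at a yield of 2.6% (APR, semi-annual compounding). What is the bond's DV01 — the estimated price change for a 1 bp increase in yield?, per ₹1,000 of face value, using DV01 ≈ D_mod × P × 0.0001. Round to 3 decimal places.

Periodic yield y = 0.013.
  t   CF        PV=CF/(1+0.013)^t    t·PV
  1        53.75        53.0602        53.0602
  2        53.75        52.3793       104.7586
  3        53.75        51.7071       155.1213
  4        53.75        51.0435       204.1741
  5        53.75        50.3885       251.9424
  6        53.75        49.7418       298.4510
  7        53.75        49.1035       343.7244
  8     1,053.75       950.3028     7,602.4227
  Σ                  1,307.7268     9,013.6547
P = 1,307.7268; D_Mac = 6.89261 half-year periods = 3.44631 yrs; D_mod = 3.40208 yrs.
DV01 ≈ 3.40208 × 1,307.7268 × 0.0001 = 0.444899.

₹0.445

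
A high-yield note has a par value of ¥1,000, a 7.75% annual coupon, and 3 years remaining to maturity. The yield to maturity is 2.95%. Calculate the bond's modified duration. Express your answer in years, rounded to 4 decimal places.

2.7228 years

Periodic yield y = 0.0295. First find Macaulay duration:
  t   CF        PV=CF/(1+0.0295)^t    t·PV
  1        77.50        75.2793        75.2793
  2        77.50        73.1222       146.2443
  3     1,077.50       987.5026     2,962.5077
  Σ                  1,135.9040     3,184.0312
P = 1,135.9040; Macaulay duration = 3,184.0312 / 1,135.9040 = 2.80308 years.
Modified duration = D_Mac / (1 + y) = 2.80308 / 1.0295 = 2.72276 years.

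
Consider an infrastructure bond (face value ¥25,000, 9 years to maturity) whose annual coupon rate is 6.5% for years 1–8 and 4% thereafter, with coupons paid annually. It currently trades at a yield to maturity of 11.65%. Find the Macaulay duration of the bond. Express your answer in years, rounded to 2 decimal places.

Periodic yield y = 0.1165. Discount each cash flow and weight by its year:
  t   CF        PV=CF/(1+0.1165)^t    t·PV
  1     1,625.00     1,455.4411     1,455.4411
  2     1,625.00     1,303.5747     2,607.1493
  3     1,625.00     1,167.5546     3,502.6637
  4     1,625.00     1,045.7273     4,182.9093
  5     1,625.00       936.6120     4,683.0601
  6     1,625.00       838.8822     5,033.2934
  7     1,625.00       751.3500     5,259.4498
  8     1,625.00       672.9512     5,383.6093
  9    26,000.00     9,643.7246    86,793.5218
  Σ                 17,815.8177   118,901.0978
Price P = Σ PV = 17,815.8177.
Macaulay duration = Σ(t·PV) / P = 118,901.0978 / 17,815.8177 = 6.67391 years.

6.67 years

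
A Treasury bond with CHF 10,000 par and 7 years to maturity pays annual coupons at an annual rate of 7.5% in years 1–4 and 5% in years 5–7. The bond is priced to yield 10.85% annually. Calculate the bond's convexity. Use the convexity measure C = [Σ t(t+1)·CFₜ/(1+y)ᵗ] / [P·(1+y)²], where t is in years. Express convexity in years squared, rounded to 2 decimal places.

33.31

With y = 0.1085:
  t   CF        PV=CF/(1+0.1085)^t    t·PV        t(t+1)·PV
  1       750.00       676.5900       676.5900       1,353.1800
  2       750.00       610.3653     1,220.7307       3,662.1921
  3       750.00       550.6228     1,651.8683       6,607.4733
  4       750.00       496.7278     1,986.9112       9,934.5562
  5       500.00       298.7387     1,493.6936       8,962.1616
  6       500.00       269.4982     1,616.9890      11,318.9231
  7    10,500.00     5,105.5134    35,738.5935     285,908.7481
  Σ                  8,008.0562    44,385.3764     327,747.2344
P = 8,008.0562.
Convexity = Σ t(t+1)·PV / [P·(1+y)²] = 327,747.2344 / (8,008.0562 × 1.228772) = 33.30738.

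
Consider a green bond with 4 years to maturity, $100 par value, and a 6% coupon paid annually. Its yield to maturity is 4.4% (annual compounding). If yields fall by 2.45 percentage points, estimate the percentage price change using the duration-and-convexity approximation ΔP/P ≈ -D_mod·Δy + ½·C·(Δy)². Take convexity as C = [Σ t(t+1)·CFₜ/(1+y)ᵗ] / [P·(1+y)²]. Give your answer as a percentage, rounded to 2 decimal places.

+9.14%

With y = 0.044:
  t   CF        PV=CF/(1+0.044)^t    t·PV        t(t+1)·PV
  1         6.00         5.7471         5.7471          11.4943
  2         6.00         5.5049        11.0098          33.0295
  3         6.00         5.2729        15.8187          63.2748
  4       106.00        89.2286       356.9142       1,784.5711
  Σ                    105.7535       389.4899       1,892.3697
P = 105.7535; D_Mac = 3.68300 yrs; D_mod = 3.52778 yrs; C = 16.41762.
Duration effect: -3.52778 × (-0.0245) = +0.086431
Convexity effect: 0.5 × 16.41762 × (-0.0245)² = +0.0049273
ΔP/P ≈ +0.086431 + 0.0049273 = +0.091358 = +9.1358%.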